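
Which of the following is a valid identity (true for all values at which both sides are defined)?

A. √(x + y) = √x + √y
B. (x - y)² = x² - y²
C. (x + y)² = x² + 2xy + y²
A: fails at (2, 4) — LHS = √(6) ≈ 2.449, RHS = √(2) + 2 ≈ 3.414.
B: fails at (2, 5) — LHS = 9, RHS = -21.
C: holds — e.g. at (6, 7), both sides equal 169.

Answer: C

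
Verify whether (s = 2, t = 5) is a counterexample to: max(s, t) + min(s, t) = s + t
No

Substituting s = 2, t = 5:
LHS = max(2, 5) + min(2, 5) = 7
RHS = 2 + 5 = 7

The sides agree, so this pair does not disprove the claim.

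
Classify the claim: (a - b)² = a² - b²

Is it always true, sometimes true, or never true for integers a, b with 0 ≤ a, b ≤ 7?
It holds at (a, b) = (5, 5) (both sides equal 0), but fails at (a, b) = (2, 4) (LHS = 4, RHS = -12).

Answer: Sometimes true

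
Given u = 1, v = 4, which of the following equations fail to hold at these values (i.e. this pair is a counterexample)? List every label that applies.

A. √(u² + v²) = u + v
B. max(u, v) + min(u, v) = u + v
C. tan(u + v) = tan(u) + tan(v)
A, C

Evaluating each claim at the given values:
A. LHS = √(17) ≈ 4.123, RHS = 5 → fails here (LHS ≠ RHS)
B. LHS = 5, RHS = 5 → holds here (LHS = RHS)
C. LHS = tan(5) ≈ -3.381, RHS = tan(4) + tan(1) ≈ 2.715 → fails here (LHS ≠ RHS)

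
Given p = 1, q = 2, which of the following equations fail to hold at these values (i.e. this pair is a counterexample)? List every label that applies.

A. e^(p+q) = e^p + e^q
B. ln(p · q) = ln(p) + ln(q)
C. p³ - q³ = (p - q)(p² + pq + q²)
A

Evaluating each claim at the given values:
A. LHS = e^3 ≈ 20.09, RHS = e + e^2 ≈ 10.11 → fails here (LHS ≠ RHS)
B. LHS = ln(2) ≈ 0.6931, RHS = ln(2) ≈ 0.6931 → holds here (LHS = RHS)
C. LHS = -7, RHS = -7 → holds here (LHS = RHS)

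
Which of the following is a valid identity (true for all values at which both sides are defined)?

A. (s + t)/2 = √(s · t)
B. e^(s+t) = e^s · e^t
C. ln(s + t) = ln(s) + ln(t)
A: fails at (2, 5) — LHS = 7/2, RHS = √(10) ≈ 3.162.
B: holds — e.g. at (1, 3), both sides equal e^4 ≈ 54.6.
C: fails at (3, 3) — LHS = ln(6) ≈ 1.792, RHS = 2·ln(3) ≈ 2.197.

Answer: B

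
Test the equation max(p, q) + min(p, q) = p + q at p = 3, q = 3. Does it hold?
Substituting p = 3, q = 3:

LHS = max(3, 3) + min(3, 3) = 6
RHS = 3 + 3 = 6

LHS = RHS, so the equation holds at this point.

Answer: Holds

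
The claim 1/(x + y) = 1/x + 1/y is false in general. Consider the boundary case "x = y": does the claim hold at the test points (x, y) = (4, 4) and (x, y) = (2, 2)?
No, fails at both test points

At (4, 4): LHS = 1/8 ≠ RHS = 1/2
At (2, 2): LHS = 1/4 ≠ RHS = 1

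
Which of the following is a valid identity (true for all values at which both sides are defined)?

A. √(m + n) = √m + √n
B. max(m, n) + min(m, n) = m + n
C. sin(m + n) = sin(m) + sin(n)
B

A: fails at (6, 7) — LHS = √(13) ≈ 3.606, RHS = √(6) + √(7) ≈ 5.095.
B: holds — e.g. at (2, 2), both sides equal 4.
C: fails at (5, 5) — LHS = sin(10) ≈ -0.544, RHS = 2·sin(5) ≈ -1.918.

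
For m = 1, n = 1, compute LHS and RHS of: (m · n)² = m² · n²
LHS = (1 · 1)² = 1
RHS = 1² · 1² = 1

LHS = RHS: the two sides agree.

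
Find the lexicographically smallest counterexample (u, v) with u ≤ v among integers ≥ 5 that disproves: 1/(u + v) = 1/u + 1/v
(u, v) = (5, 5)

Substituting (5, 5) into the claim:
LHS = 1/(5 + 5) = 1/10
RHS = 1/5 + 1/5 = 2/5

Since LHS ≠ RHS, this pair disproves the claim, and no lexicographically smaller pair (u ≤ v, integers ≥ 5) does.

For instance (10, 10) is also a counterexample (LHS = 1/20, RHS = 1/5), but it's lexicographically larger.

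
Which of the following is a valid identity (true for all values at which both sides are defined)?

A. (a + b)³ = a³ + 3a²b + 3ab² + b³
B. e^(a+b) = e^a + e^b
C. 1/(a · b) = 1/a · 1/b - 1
A

A: holds — e.g. at (4, 6), both sides equal 1000.
B: fails at (1, 1) — LHS = e^2 ≈ 7.389, RHS = 2·e ≈ 5.437.
C: fails at (2, 2) — LHS = 1/4, RHS = -3/4.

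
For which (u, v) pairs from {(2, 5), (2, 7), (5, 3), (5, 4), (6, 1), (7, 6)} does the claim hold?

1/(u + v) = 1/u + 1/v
Testing each pair:
(2, 5): LHS = 1/7, RHS = 7/10 → fails
(2, 7): LHS = 1/9, RHS = 9/14 → fails
(5, 3): LHS = 1/8, RHS = 8/15 → fails
(5, 4): LHS = 1/9, RHS = 9/20 → fails
(6, 1): LHS = 1/7, RHS = 7/6 → fails
(7, 6): LHS = 1/13, RHS = 13/42 → fails

No pair satisfies the claim.

Answer: None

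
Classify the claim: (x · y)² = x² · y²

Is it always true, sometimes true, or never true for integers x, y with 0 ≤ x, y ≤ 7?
Always true

The identity holds for every pair in the range. For instance at (x, y) = (3, 6): both sides equal 324.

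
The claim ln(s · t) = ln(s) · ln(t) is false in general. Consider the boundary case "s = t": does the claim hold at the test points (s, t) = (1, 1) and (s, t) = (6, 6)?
Only at (1, 1)

At (1, 1): LHS = 0, RHS = 0 → equal
At (6, 6): LHS = ln(36) ≈ 3.584 ≠ RHS = ln(6)² ≈ 3.21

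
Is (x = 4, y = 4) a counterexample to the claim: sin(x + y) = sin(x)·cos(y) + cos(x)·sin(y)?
Substituting x = 4, y = 4:
LHS = sin(4 + 4) = sin(8) ≈ 0.9894
RHS = sin(4)·cos(4) + cos(4)·sin(4) = 2·sin(4)·cos(4) ≈ 0.9894

The sides agree, so this pair does not disprove the claim.

Answer: No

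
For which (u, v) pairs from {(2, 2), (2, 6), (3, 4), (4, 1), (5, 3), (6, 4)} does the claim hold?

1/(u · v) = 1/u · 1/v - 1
None

Testing each pair:
(2, 2): LHS = 1/4, RHS = -3/4 → fails
(2, 6): LHS = 1/12, RHS = -11/12 → fails
(3, 4): LHS = 1/12, RHS = -11/12 → fails
(4, 1): LHS = 1/4, RHS = -3/4 → fails
(5, 3): LHS = 1/15, RHS = -14/15 → fails
(6, 4): LHS = 1/24, RHS = -23/24 → fails

No pair satisfies the claim.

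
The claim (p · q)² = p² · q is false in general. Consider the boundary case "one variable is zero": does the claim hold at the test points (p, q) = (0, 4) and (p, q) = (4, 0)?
At (0, 4): LHS = 0, RHS = 0 → equal
At (4, 0): LHS = 0, RHS = 0 → equal

So the claim does hold at both of these boundary points, even though it is not an identity.

Answer: Yes, holds at both test points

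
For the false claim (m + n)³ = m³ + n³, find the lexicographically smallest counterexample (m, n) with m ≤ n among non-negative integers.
Substituting (1, 1) into the claim:
LHS = (1 + 1)³ = 8
RHS = 1³ + 1³ = 2

Since LHS ≠ RHS, this pair disproves the claim, and no lexicographically smaller pair (m ≤ n, non-negative integers) does.

For instance (2, 7) is also a counterexample (LHS = 729, RHS = 351), but it's lexicographically larger.

Answer: (m, n) = (1, 1)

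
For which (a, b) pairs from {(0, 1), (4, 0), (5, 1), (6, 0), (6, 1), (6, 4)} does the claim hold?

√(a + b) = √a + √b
Testing each pair:
(0, 1): LHS = 1, RHS = 1 → holds
(4, 0): LHS = 2, RHS = 2 → holds
(5, 1): LHS = √(6) ≈ 2.449, RHS = 1 + √(5) ≈ 3.236 → fails
(6, 0): LHS = √(6) ≈ 2.449, RHS = √(6) ≈ 2.449 → holds
(6, 1): LHS = √(7) ≈ 2.646, RHS = 1 + √(6) ≈ 3.449 → fails
(6, 4): LHS = √(10) ≈ 3.162, RHS = 2 + √(6) ≈ 4.449 → fails

3 of 6 pairs satisfy the claim.

Answer: (0, 1), (4, 0), (6, 0)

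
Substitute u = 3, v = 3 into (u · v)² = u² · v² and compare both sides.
LHS = (3 · 3)² = 81
RHS = 3² · 3² = 81

LHS = RHS: the two sides agree.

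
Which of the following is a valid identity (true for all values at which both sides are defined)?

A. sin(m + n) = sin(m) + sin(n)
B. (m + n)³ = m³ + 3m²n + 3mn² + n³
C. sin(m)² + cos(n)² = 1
B

A: fails at (2, 5) — LHS = sin(7) ≈ 0.657, RHS = sin(5) + sin(2) ≈ -0.04963.
B: holds — e.g. at (1, 4), both sides equal 125.
C: fails at (3, 5) — LHS = sin(3)² + cos(5)² ≈ 0.1004, RHS = 1.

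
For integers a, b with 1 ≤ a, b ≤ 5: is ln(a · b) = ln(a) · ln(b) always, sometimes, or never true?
It holds at (a, b) = (1, 1) (both sides equal 0), but fails at (a, b) = (1, 2) (LHS = ln(2) ≈ 0.6931, RHS = 0).

Answer: Sometimes true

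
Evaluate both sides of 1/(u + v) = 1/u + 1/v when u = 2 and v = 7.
LHS = 1/(2 + 7) = 1/9
RHS = 1/2 + 1/7 = 9/14

LHS ≠ RHS, so the equation does not hold here.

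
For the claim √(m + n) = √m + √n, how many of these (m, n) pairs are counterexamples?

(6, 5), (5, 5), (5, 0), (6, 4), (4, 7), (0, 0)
Testing each pair:
(6, 5): LHS = √(11) ≈ 3.317, RHS = √(5) + √(6) ≈ 4.686 → counterexample
(5, 5): LHS = √(10) ≈ 3.162, RHS = 2·√(5) ≈ 4.472 → counterexample
(5, 0): LHS = √(5) ≈ 2.236, RHS = √(5) ≈ 2.236 → satisfies claim
(6, 4): LHS = √(10) ≈ 3.162, RHS = 2 + √(6) ≈ 4.449 → counterexample
(4, 7): LHS = √(11) ≈ 3.317, RHS = 2 + √(7) ≈ 4.646 → counterexample
(0, 0): LHS = 0, RHS = 0 → satisfies claim

That makes 4 counterexamples.

Answer: 4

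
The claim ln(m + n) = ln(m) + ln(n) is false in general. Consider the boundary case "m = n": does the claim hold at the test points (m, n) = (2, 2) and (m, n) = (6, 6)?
At (2, 2): LHS = ln(4) ≈ 1.386, RHS = 2·ln(2) ≈ 1.386 → equal
At (6, 6): LHS = ln(12) ≈ 2.485 ≠ RHS = 2·ln(6) ≈ 3.584

Answer: Only at (2, 2)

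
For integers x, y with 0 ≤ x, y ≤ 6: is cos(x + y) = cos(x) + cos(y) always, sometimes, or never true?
The claim fails for every pair in the range. For instance at (x, y) = (6, 4): LHS = cos(10) ≈ -0.8391, RHS = cos(4) + cos(6) ≈ 0.3065.

Answer: Never true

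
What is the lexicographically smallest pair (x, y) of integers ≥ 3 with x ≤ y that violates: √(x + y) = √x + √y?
(x, y) = (3, 3)

Substituting (3, 3) into the claim:
LHS = √(3 + 3) = √(6) ≈ 2.449
RHS = √3 + √3 = 2·√(3) ≈ 3.464

Since LHS ≠ RHS, this pair disproves the claim, and no lexicographically smaller pair (x ≤ y, integers ≥ 3) does.

For instance (3, 6) is also a counterexample (LHS = 3, RHS = √(3) + √(6) ≈ 4.182), but it's lexicographically larger.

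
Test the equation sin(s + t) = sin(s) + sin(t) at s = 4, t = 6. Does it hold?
Substituting s = 4, t = 6:

LHS = sin(4 + 6) = sin(10) ≈ -0.544
RHS = sin(4) + sin(6) ≈ -1.036

LHS ≠ RHS, so the equation does not hold at this point.

Answer: Fails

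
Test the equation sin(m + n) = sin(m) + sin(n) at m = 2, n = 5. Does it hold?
Fails

Substituting m = 2, n = 5:

LHS = sin(2 + 5) = sin(7) ≈ 0.657
RHS = sin(2) + sin(5) ≈ -0.04963

LHS ≠ RHS, so the equation does not hold at this point.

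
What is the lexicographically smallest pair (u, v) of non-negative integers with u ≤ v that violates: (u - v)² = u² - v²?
(u, v) = (0, 1)

Substituting (0, 1) into the claim:
LHS = (0 - 1)² = 1
RHS = 0² - 1² = -1

Since LHS ≠ RHS, this pair disproves the claim, and no lexicographically smaller pair (u ≤ v, non-negative integers) does.

For instance (0, 4) is also a counterexample (LHS = 16, RHS = -16), but it's lexicographically larger.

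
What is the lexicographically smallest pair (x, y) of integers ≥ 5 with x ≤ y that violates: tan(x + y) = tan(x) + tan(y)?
Substituting (5, 5) into the claim:
LHS = tan(5 + 5) = tan(10) ≈ 0.6484
RHS = tan(5) + tan(5) = 2·tan(5) ≈ -6.761

Since LHS ≠ RHS, this pair disproves the claim, and no lexicographically smaller pair (x ≤ y, integers ≥ 5) does.

For instance (7, 8) is also a counterexample (LHS = tan(15) ≈ -0.856, RHS = tan(8) + tan(7) ≈ -5.928), but it's lexicographically larger.

Answer: (x, y) = (5, 5)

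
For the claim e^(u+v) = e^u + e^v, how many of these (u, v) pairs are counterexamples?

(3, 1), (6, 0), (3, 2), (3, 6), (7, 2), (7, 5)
Testing each pair:
(3, 1): LHS = e^4 ≈ 54.6, RHS = e + e^3 ≈ 22.8 → counterexample
(6, 0): LHS = e^6 ≈ 403.4, RHS = 1 + e^6 ≈ 404.4 → counterexample
(3, 2): LHS = e^5 ≈ 148.4, RHS = e^2 + e^3 ≈ 27.47 → counterexample
(3, 6): LHS = e^9 ≈ 8103, RHS = e^3 + e^6 ≈ 423.5 → counterexample
(7, 2): LHS = e^9 ≈ 8103, RHS = e^2 + e^7 ≈ 1104 → counterexample
(7, 5): LHS = e^12 ≈ 162754.8, RHS = e^5 + e^7 ≈ 1245 → counterexample

That makes 6 counterexamples.

Answer: 6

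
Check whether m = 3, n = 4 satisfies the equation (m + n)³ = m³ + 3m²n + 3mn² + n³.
Holds

Substituting m = 3, n = 4:

LHS = (3 + 4)³ = 343
RHS = 3³ + 3·3²·4 + 3·3·4² + 4³ = 343

LHS = RHS, so the equation holds at this point.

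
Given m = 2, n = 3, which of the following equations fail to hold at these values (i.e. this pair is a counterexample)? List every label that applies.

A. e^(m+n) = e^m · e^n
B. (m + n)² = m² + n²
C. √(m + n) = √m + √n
B, C

Evaluating each claim at the given values:
A. LHS = e^5 ≈ 148.4, RHS = e^5 ≈ 148.4 → holds here (LHS = RHS)
B. LHS = 25, RHS = 13 → fails here (LHS ≠ RHS)
C. LHS = √(5) ≈ 2.236, RHS = √(2) + √(3) ≈ 3.146 → fails here (LHS ≠ RHS)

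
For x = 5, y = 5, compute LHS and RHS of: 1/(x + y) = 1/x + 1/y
LHS = 1/(5 + 5) = 1/10
RHS = 1/5 + 1/5 = 2/5

LHS ≠ RHS, so the equation does not hold here.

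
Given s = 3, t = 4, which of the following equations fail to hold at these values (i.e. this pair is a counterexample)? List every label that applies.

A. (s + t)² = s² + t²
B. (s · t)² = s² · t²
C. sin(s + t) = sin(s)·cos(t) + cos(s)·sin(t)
Evaluating each claim at the given values:
A. LHS = 49, RHS = 25 → fails here (LHS ≠ RHS)
B. LHS = 144, RHS = 144 → holds here (LHS = RHS)
C. LHS = sin(7) ≈ 0.657, RHS = sin(3)·cos(4) + sin(4)·cos(3) ≈ 0.657 → holds here (LHS = RHS)

Answer: A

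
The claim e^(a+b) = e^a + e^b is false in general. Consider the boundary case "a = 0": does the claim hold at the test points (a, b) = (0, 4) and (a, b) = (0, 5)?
No, fails at both test points

At (0, 4): LHS = e^4 ≈ 54.6 ≠ RHS = 1 + e^4 ≈ 55.6
At (0, 5): LHS = e^5 ≈ 148.4 ≠ RHS = 1 + e^5 ≈ 149.4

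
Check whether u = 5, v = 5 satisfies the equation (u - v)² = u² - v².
Substituting u = 5, v = 5:

LHS = (5 - 5)² = 0
RHS = 5² - 5² = 0

LHS = RHS, so the equation holds at this point.

Answer: Holds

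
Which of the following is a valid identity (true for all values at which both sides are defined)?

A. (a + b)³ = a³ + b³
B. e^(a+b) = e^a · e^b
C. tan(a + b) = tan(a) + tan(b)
B

A: fails at (2, 4) — LHS = 216, RHS = 72.
B: holds — e.g. at (5, 5), both sides equal e^10 ≈ 22026.5.
C: fails at (1, 5) — LHS = tan(6) ≈ -0.291, RHS = tan(5) + tan(1) ≈ -1.823.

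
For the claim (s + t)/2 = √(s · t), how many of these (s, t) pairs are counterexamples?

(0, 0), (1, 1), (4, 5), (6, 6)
Testing each pair:
(0, 0): LHS = 0, RHS = 0 → satisfies claim
(1, 1): LHS = 1, RHS = 1 → satisfies claim
(4, 5): LHS = 9/2, RHS = 2·√(5) ≈ 4.472 → counterexample
(6, 6): LHS = 6, RHS = 6 → satisfies claim

That makes 1 counterexample.

Answer: 1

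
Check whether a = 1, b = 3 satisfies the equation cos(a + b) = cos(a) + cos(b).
Fails

Substituting a = 1, b = 3:

LHS = cos(1 + 3) = cos(4) ≈ -0.6536
RHS = cos(1) + cos(3) ≈ -0.4497

LHS ≠ RHS, so the equation does not hold at this point.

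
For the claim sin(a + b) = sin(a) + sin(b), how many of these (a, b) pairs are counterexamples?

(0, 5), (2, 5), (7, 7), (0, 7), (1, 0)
2

Testing each pair:
(0, 5): LHS = sin(5) ≈ -0.9589, RHS = sin(5) ≈ -0.9589 → satisfies claim
(2, 5): LHS = sin(7) ≈ 0.657, RHS = sin(5) + sin(2) ≈ -0.04963 → counterexample
(7, 7): LHS = sin(14) ≈ 0.9906, RHS = 2·sin(7) ≈ 1.314 → counterexample
(0, 7): LHS = sin(7) ≈ 0.657, RHS = sin(7) ≈ 0.657 → satisfies claim
(1, 0): LHS = sin(1) ≈ 0.8415, RHS = sin(1) ≈ 0.8415 → satisfies claim

That makes 2 counterexamples.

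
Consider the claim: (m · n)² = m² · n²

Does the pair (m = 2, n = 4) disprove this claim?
Substituting m = 2, n = 4:
LHS = (2 · 4)² = 64
RHS = 2² · 4² = 64

The sides agree, so this pair does not disprove the claim.

Answer: No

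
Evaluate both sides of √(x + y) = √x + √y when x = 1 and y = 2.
LHS = √(1 + 2) = √(3) ≈ 1.732
RHS = √1 + √2 = 1 + √(2) ≈ 2.414

LHS ≠ RHS (they differ by about 0.6822), so the equation does not hold here.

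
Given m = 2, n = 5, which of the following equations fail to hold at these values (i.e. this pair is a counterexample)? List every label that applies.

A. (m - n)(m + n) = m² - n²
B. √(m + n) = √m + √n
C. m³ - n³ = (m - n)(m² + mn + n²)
Evaluating each claim at the given values:
A. LHS = -21, RHS = -21 → holds here (LHS = RHS)
B. LHS = √(7) ≈ 2.646, RHS = √(2) + √(5) ≈ 3.65 → fails here (LHS ≠ RHS)
C. LHS = -117, RHS = -117 → holds here (LHS = RHS)

Answer: B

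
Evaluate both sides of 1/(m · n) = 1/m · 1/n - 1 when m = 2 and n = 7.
LHS = 1/(2 · 7) = 1/14
RHS = 1/2 · 1/7 - 1 = -13/14

LHS ≠ RHS, so the equation does not hold here.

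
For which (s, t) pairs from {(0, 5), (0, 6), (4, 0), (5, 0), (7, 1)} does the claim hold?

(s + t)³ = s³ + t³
(0, 5), (0, 6), (4, 0), (5, 0)

Testing each pair:
(0, 5): LHS = 125, RHS = 125 → holds
(0, 6): LHS = 216, RHS = 216 → holds
(4, 0): LHS = 64, RHS = 64 → holds
(5, 0): LHS = 125, RHS = 125 → holds
(7, 1): LHS = 512, RHS = 344 → fails

4 of 5 pairs satisfy the claim.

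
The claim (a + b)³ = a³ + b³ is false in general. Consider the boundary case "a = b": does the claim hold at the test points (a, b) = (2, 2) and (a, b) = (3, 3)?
At (2, 2): LHS = 64 ≠ RHS = 16
At (3, 3): LHS = 216 ≠ RHS = 54

Answer: No, fails at both test points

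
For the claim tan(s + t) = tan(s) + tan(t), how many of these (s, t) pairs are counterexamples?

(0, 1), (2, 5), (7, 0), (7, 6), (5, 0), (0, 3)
2

Testing each pair:
(0, 1): LHS = tan(1) ≈ 1.557, RHS = tan(1) ≈ 1.557 → satisfies claim
(2, 5): LHS = tan(7) ≈ 0.8714, RHS = tan(5) + tan(2) ≈ -5.566 → counterexample
(7, 0): LHS = tan(7) ≈ 0.8714, RHS = tan(7) ≈ 0.8714 → satisfies claim
(7, 6): LHS = tan(13) ≈ 0.463, RHS = tan(6) + tan(7) ≈ 0.5804 → counterexample
(5, 0): LHS = tan(5) ≈ -3.381, RHS = tan(5) ≈ -3.381 → satisfies claim
(0, 3): LHS = tan(3) ≈ -0.1425, RHS = tan(3) ≈ -0.1425 → satisfies claim

That makes 2 counterexamples.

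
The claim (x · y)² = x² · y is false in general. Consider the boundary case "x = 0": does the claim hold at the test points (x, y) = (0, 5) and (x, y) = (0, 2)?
Yes, holds at both test points

At (0, 5): LHS = 0, RHS = 0 → equal
At (0, 2): LHS = 0, RHS = 0 → equal

So the claim does hold at both of these boundary points, even though it is not an identity.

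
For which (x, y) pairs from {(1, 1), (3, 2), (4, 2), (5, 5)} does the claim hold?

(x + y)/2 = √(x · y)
Testing each pair:
(1, 1): LHS = 1, RHS = 1 → holds
(3, 2): LHS = 5/2, RHS = √(6) ≈ 2.449 → fails
(4, 2): LHS = 3, RHS = 2·√(2) ≈ 2.828 → fails
(5, 5): LHS = 5, RHS = 5 → holds

2 of 4 pairs satisfy the claim.

Answer: (1, 1), (5, 5)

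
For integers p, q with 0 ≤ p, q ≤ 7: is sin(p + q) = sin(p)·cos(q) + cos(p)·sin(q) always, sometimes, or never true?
The identity holds for every pair in the range. For instance at (p, q) = (4, 5): both sides equal sin(9) ≈ 0.4121.

Answer: Always true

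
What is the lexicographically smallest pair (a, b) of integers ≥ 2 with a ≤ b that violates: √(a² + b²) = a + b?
Substituting (2, 2) into the claim:
LHS = √(2² + 2²) = 2·√(2) ≈ 2.828
RHS = 2 + 2 = 4

Since LHS ≠ RHS, this pair disproves the claim, and no lexicographically smaller pair (a ≤ b, integers ≥ 2) does.

For instance (5, 7) is also a counterexample (LHS = √(74) ≈ 8.602, RHS = 12), but it's lexicographically larger.

Answer: (a, b) = (2, 2)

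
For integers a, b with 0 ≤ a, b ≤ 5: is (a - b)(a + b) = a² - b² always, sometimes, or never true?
The identity holds for every pair in the range. For instance at (a, b) = (5, 3): both sides equal 16.

Answer: Always true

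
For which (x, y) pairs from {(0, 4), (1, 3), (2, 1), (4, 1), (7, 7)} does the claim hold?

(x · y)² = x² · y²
All pairs

Testing each pair:
(0, 4): LHS = 0, RHS = 0 → holds
(1, 3): LHS = 9, RHS = 9 → holds
(2, 1): LHS = 4, RHS = 4 → holds
(4, 1): LHS = 16, RHS = 16 → holds
(7, 7): LHS = 2401, RHS = 2401 → holds

Every pair satisfies the claim.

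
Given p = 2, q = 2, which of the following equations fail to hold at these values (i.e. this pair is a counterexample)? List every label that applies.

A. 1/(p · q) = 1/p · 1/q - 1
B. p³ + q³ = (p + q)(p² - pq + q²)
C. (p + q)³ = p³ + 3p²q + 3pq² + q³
Evaluating each claim at the given values:
A. LHS = 1/4, RHS = -3/4 → fails here (LHS ≠ RHS)
B. LHS = 16, RHS = 16 → holds here (LHS = RHS)
C. LHS = 64, RHS = 64 → holds here (LHS = RHS)

Answer: A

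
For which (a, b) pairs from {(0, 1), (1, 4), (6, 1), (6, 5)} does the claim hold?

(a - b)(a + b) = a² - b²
Testing each pair:
(0, 1): LHS = -1, RHS = -1 → holds
(1, 4): LHS = -15, RHS = -15 → holds
(6, 1): LHS = 35, RHS = 35 → holds
(6, 5): LHS = 11, RHS = 11 → holds

Every pair satisfies the claim.

Answer: All pairs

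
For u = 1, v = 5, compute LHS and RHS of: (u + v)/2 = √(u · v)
LHS = (1 + 5)/2 = 3
RHS = √(1 · 5) = √(5) ≈ 2.236

LHS ≠ RHS (they differ by about 0.7639), so the equation does not hold here.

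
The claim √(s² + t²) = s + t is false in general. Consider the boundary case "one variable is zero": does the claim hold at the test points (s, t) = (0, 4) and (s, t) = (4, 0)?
At (0, 4): LHS = 4, RHS = 4 → equal
At (4, 0): LHS = 4, RHS = 4 → equal

So the claim does hold at both of these boundary points, even though it is not an identity.

Answer: Yes, holds at both test points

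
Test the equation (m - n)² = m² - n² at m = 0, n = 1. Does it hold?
Fails

Substituting m = 0, n = 1:

LHS = (0 - 1)² = 1
RHS = 0² - 1² = -1

LHS ≠ RHS, so the equation does not hold at this point.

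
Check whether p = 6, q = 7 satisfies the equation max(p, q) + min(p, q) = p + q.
Substituting p = 6, q = 7:

LHS = max(6, 7) + min(6, 7) = 13
RHS = 6 + 7 = 13

LHS = RHS, so the equation holds at this point.

Answer: Holds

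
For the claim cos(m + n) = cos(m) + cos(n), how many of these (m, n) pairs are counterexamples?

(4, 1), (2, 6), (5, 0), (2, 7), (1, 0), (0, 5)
Testing each pair:
(4, 1): LHS = cos(5) ≈ 0.2837, RHS = cos(4) + cos(1) ≈ -0.1133 → counterexample
(2, 6): LHS = cos(8) ≈ -0.1455, RHS = cos(2) + cos(6) ≈ 0.544 → counterexample
(5, 0): LHS = cos(5) ≈ 0.2837, RHS = cos(5) + 1 ≈ 1.284 → counterexample
(2, 7): LHS = cos(9) ≈ -0.9111, RHS = cos(2) + cos(7) ≈ 0.3378 → counterexample
(1, 0): LHS = cos(1) ≈ 0.5403, RHS = cos(1) + 1 ≈ 1.54 → counterexample
(0, 5): LHS = cos(5) ≈ 0.2837, RHS = cos(5) + 1 ≈ 1.284 → counterexample

That makes 6 counterexamples.

Answer: 6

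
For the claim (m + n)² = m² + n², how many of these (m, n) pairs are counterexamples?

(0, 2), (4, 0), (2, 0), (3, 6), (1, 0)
1

Testing each pair:
(0, 2): LHS = 4, RHS = 4 → satisfies claim
(4, 0): LHS = 16, RHS = 16 → satisfies claim
(2, 0): LHS = 4, RHS = 4 → satisfies claim
(3, 6): LHS = 81, RHS = 45 → counterexample
(1, 0): LHS = 1, RHS = 1 → satisfies claim

That makes 1 counterexample.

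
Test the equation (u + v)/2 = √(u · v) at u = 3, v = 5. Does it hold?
Fails

Substituting u = 3, v = 5:

LHS = (3 + 5)/2 = 4
RHS = √(3 · 5) = √(15) ≈ 3.873

LHS ≠ RHS, so the equation does not hold at this point.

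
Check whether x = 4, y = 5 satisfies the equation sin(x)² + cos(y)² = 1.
Fails

Substituting x = 4, y = 5:

LHS = sin(4)² + cos(5)² ≈ 0.6532
RHS = 1

LHS ≠ RHS, so the equation does not hold at this point.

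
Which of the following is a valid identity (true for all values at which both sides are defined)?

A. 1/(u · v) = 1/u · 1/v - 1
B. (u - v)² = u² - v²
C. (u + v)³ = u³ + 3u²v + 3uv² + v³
C

A: fails at (2, 2) — LHS = 1/4, RHS = -3/4.
B: fails at (5, 8) — LHS = 9, RHS = -39.
C: holds — e.g. at (4, 5), both sides equal 729.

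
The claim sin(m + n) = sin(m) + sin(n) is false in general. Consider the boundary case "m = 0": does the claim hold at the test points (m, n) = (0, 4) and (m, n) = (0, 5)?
Yes, holds at both test points

At (0, 4): LHS = sin(4) ≈ -0.7568, RHS = sin(4) ≈ -0.7568 → equal
At (0, 5): LHS = sin(5) ≈ -0.9589, RHS = sin(5) ≈ -0.9589 → equal

So the claim does hold at both of these boundary points, even though it is not an identity.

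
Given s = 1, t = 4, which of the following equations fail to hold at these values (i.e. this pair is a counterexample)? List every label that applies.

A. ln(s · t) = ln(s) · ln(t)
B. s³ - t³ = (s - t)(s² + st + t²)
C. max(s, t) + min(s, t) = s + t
A

Evaluating each claim at the given values:
A. LHS = ln(4) ≈ 1.386, RHS = 0 → fails here (LHS ≠ RHS)
B. LHS = -63, RHS = -63 → holds here (LHS = RHS)
C. LHS = 5, RHS = 5 → holds here (LHS = RHS)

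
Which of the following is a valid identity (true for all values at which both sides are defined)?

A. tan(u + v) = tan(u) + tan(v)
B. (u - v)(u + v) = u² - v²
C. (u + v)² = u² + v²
B

A: fails at (1, 3) — LHS = tan(4) ≈ 1.158, RHS = tan(3) + tan(1) ≈ 1.415.
B: holds — e.g. at (3, 5), both sides equal -16.
C: fails at (2, 7) — LHS = 81, RHS = 53.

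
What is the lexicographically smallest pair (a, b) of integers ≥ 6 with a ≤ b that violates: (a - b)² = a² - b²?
(a, b) = (6, 7)

At (6, 6): both sides equal 0, so it holds there.

Substituting (6, 7) into the claim:
LHS = (6 - 7)² = 1
RHS = 6² - 7² = -13

Since LHS ≠ RHS, this pair disproves the claim, and no lexicographically smaller pair (a ≤ b, integers ≥ 6) does.

For instance (10, 12) is also a counterexample (LHS = 4, RHS = -44), but it's lexicographically larger.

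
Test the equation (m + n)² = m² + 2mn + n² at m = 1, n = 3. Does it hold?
Substituting m = 1, n = 3:

LHS = (1 + 3)² = 16
RHS = 1² + 2·1·3 + 3² = 16

LHS = RHS, so the equation holds at this point.

Answer: Holds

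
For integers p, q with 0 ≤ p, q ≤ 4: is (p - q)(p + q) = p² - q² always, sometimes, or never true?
The identity holds for every pair in the range. For instance at (p, q) = (2, 1): both sides equal 3.

Answer: Always true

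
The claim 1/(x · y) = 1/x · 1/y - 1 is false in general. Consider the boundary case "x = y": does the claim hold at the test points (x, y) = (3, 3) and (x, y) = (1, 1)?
At (3, 3): LHS = 1/9 ≠ RHS = -8/9
At (1, 1): LHS = 1 ≠ RHS = 0

Answer: No, fails at both test points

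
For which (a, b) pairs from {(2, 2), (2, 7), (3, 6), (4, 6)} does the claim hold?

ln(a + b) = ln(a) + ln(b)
Testing each pair:
(2, 2): LHS = ln(4) ≈ 1.386, RHS = 2·ln(2) ≈ 1.386 → holds
(2, 7): LHS = ln(9) ≈ 2.197, RHS = ln(2) + ln(7) ≈ 2.639 → fails
(3, 6): LHS = ln(9) ≈ 2.197, RHS = ln(3) + ln(6) ≈ 2.89 → fails
(4, 6): LHS = ln(10) ≈ 2.303, RHS = ln(4) + ln(6) ≈ 3.178 → fails

1 of 4 pairs satisfies the claim.

Answer: (2, 2)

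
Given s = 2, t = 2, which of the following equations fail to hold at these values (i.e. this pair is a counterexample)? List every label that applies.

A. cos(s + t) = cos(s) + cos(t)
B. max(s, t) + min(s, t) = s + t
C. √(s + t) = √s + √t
Evaluating each claim at the given values:
A. LHS = cos(4) ≈ -0.6536, RHS = 2·cos(2) ≈ -0.8323 → fails here (LHS ≠ RHS)
B. LHS = 4, RHS = 4 → holds here (LHS = RHS)
C. LHS = 2, RHS = 2·√(2) ≈ 2.828 → fails here (LHS ≠ RHS)

Answer: A, C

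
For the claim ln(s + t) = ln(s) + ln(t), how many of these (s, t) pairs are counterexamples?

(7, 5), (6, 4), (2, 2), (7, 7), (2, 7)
Testing each pair:
(7, 5): LHS = ln(12) ≈ 2.485, RHS = ln(5) + ln(7) ≈ 3.555 → counterexample
(6, 4): LHS = ln(10) ≈ 2.303, RHS = ln(4) + ln(6) ≈ 3.178 → counterexample
(2, 2): LHS = ln(4) ≈ 1.386, RHS = 2·ln(2) ≈ 1.386 → satisfies claim
(7, 7): LHS = ln(14) ≈ 2.639, RHS = 2·ln(7) ≈ 3.892 → counterexample
(2, 7): LHS = ln(9) ≈ 2.197, RHS = ln(2) + ln(7) ≈ 2.639 → counterexample

That makes 4 counterexamples.

Answer: 4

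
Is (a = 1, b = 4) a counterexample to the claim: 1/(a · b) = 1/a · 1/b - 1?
Yes

Substituting a = 1, b = 4:
LHS = 1/(1 · 4) = 1/4
RHS = 1/1 · 1/4 - 1 = -3/4

Since LHS ≠ RHS, this pair disproves the claim.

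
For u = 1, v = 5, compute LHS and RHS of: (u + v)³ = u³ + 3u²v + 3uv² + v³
LHS = (1 + 5)³ = 216
RHS = 1³ + 3·1²·5 + 3·1·5² + 5³ = 216

LHS = RHS: the two sides agree.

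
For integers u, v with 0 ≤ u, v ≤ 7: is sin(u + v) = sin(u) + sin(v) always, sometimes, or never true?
It holds at (u, v) = (0, 7) (both sides equal sin(7) ≈ 0.657), but fails at (u, v) = (7, 3) (LHS = sin(10) ≈ -0.544, RHS = sin(3) + sin(7) ≈ 0.7981).

Answer: Sometimes true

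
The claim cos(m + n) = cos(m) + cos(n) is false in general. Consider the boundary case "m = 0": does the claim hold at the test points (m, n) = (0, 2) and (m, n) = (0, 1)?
At (0, 2): LHS = cos(2) ≈ -0.4161 ≠ RHS = cos(2) + 1 ≈ 0.5839
At (0, 1): LHS = cos(1) ≈ 0.5403 ≠ RHS = cos(1) + 1 ≈ 1.54

Answer: No, fails at both test points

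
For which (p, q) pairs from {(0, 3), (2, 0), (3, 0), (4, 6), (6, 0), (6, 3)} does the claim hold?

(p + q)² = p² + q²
(0, 3), (2, 0), (3, 0), (6, 0)

Testing each pair:
(0, 3): LHS = 9, RHS = 9 → holds
(2, 0): LHS = 4, RHS = 4 → holds
(3, 0): LHS = 9, RHS = 9 → holds
(4, 6): LHS = 100, RHS = 52 → fails
(6, 0): LHS = 36, RHS = 36 → holds
(6, 3): LHS = 81, RHS = 45 → fails

4 of 6 pairs satisfy the claim.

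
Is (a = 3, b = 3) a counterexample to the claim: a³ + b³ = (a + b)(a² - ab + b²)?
Substituting a = 3, b = 3:
LHS = 3³ + 3³ = 54
RHS = (3 + 3)(3² - 3·3 + 3²) = 54

The sides agree, so this pair does not disprove the claim.

Answer: No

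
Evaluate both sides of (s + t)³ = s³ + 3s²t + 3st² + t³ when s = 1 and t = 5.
LHS = (1 + 5)³ = 216
RHS = 1³ + 3·1²·5 + 3·1·5² + 5³ = 216

LHS = RHS: the two sides agree.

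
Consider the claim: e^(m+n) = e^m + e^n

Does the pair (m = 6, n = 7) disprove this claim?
Substituting m = 6, n = 7:
LHS = e^(6+7) = e^13 ≈ 442413.4
RHS = e^6 + e^7 ≈ 1500

Since LHS ≠ RHS, this pair disproves the claim.

Answer: Yes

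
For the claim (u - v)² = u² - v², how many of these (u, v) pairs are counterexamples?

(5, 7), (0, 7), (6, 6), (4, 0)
2

Testing each pair:
(5, 7): LHS = 4, RHS = -24 → counterexample
(0, 7): LHS = 49, RHS = -49 → counterexample
(6, 6): LHS = 0, RHS = 0 → satisfies claim
(4, 0): LHS = 16, RHS = 16 → satisfies claim

That makes 2 counterexamples.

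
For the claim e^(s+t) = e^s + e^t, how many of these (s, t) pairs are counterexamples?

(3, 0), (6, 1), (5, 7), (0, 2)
4

Testing each pair:
(3, 0): LHS = e^3 ≈ 20.09, RHS = 1 + e^3 ≈ 21.09 → counterexample
(6, 1): LHS = e^7 ≈ 1097, RHS = e + e^6 ≈ 406.1 → counterexample
(5, 7): LHS = e^12 ≈ 162754.8, RHS = e^5 + e^7 ≈ 1245 → counterexample
(0, 2): LHS = e^2 ≈ 7.389, RHS = 1 + e^2 ≈ 8.389 → counterexample

That makes 4 counterexamples.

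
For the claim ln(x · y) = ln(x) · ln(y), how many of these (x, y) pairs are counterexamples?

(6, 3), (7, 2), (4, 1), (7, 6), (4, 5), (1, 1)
Testing each pair:
(6, 3): LHS = ln(18) ≈ 2.89, RHS = ln(3)·ln(6) ≈ 1.968 → counterexample
(7, 2): LHS = ln(14) ≈ 2.639, RHS = ln(2)·ln(7) ≈ 1.349 → counterexample
(4, 1): LHS = ln(4) ≈ 1.386, RHS = 0 → counterexample
(7, 6): LHS = ln(42) ≈ 3.738, RHS = ln(6)·ln(7) ≈ 3.487 → counterexample
(4, 5): LHS = ln(20) ≈ 2.996, RHS = ln(4)·ln(5) ≈ 2.231 → counterexample
(1, 1): LHS = 0, RHS = 0 → satisfies claim

That makes 5 counterexamples.

Answer: 5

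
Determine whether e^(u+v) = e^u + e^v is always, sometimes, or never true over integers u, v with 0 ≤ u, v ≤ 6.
Never true

The claim fails for every pair in the range. For instance at (u, v) = (6, 6): LHS = e^12 ≈ 162754.8, RHS = 2·e^6 ≈ 806.9.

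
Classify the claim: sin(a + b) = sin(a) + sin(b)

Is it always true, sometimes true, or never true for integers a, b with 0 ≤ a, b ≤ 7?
It holds at (a, b) = (6, 0) (both sides equal sin(6) ≈ -0.2794), but fails at (a, b) = (4, 7) (LHS = sin(11) ≈ -1, RHS = sin(4) + sin(7) ≈ -0.09982).

Answer: Sometimes true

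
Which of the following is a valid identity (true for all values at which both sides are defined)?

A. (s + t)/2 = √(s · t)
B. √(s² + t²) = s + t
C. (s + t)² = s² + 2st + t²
C

A: fails at (1, 3) — LHS = 2, RHS = √(3) ≈ 1.732.
B: fails at (2, 4) — LHS = 2·√(5) ≈ 4.472, RHS = 6.
C: holds — e.g. at (5, 5), both sides equal 100.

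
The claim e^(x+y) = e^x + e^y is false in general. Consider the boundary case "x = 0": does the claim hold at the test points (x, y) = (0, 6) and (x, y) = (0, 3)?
No, fails at both test points

At (0, 6): LHS = e^6 ≈ 403.4 ≠ RHS = 1 + e^6 ≈ 404.4
At (0, 3): LHS = e^3 ≈ 20.09 ≠ RHS = 1 + e^3 ≈ 21.09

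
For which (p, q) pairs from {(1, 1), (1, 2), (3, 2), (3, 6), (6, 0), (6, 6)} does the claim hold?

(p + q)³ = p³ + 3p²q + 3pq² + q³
Testing each pair:
(1, 1): LHS = 8, RHS = 8 → holds
(1, 2): LHS = 27, RHS = 27 → holds
(3, 2): LHS = 125, RHS = 125 → holds
(3, 6): LHS = 729, RHS = 729 → holds
(6, 0): LHS = 216, RHS = 216 → holds
(6, 6): LHS = 1728, RHS = 1728 → holds

Every pair satisfies the claim.

Answer: All pairs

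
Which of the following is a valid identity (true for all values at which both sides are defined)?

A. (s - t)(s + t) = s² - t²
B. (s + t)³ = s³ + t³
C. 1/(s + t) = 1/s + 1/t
A: holds — e.g. at (0, 1), both sides equal -1.
B: fails at (2, 7) — LHS = 729, RHS = 351.
C: fails at (5, 5) — LHS = 1/10, RHS = 2/5.

Answer: A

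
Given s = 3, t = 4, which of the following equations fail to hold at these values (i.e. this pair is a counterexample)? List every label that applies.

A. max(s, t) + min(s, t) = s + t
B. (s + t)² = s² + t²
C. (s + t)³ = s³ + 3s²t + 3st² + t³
B

Evaluating each claim at the given values:
A. LHS = 7, RHS = 7 → holds here (LHS = RHS)
B. LHS = 49, RHS = 25 → fails here (LHS ≠ RHS)
C. LHS = 343, RHS = 343 → holds here (LHS = RHS)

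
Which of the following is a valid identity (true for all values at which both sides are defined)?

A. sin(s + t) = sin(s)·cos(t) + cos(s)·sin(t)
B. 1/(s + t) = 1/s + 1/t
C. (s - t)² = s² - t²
A: holds — e.g. at (4, 5), both sides equal sin(9) ≈ 0.4121.
B: fails at (5, 8) — LHS = 1/13, RHS = 13/40.
C: fails at (1, 4) — LHS = 9, RHS = -15.

Answer: A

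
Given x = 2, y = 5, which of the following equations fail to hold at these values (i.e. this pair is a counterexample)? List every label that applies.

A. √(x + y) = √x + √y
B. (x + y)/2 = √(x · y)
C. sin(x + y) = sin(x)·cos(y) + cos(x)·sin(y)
A, B

Evaluating each claim at the given values:
A. LHS = √(7) ≈ 2.646, RHS = √(2) + √(5) ≈ 3.65 → fails here (LHS ≠ RHS)
B. LHS = 7/2, RHS = √(10) ≈ 3.162 → fails here (LHS ≠ RHS)
C. LHS = sin(7) ≈ 0.657, RHS = sin(2)·cos(5) + sin(5)·cos(2) ≈ 0.657 → holds here (LHS = RHS)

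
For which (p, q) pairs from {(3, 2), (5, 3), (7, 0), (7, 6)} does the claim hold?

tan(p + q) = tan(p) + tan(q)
(7, 0)

Testing each pair:
(3, 2): LHS = tan(5) ≈ -3.381, RHS = tan(2) + tan(3) ≈ -2.328 → fails
(5, 3): LHS = tan(8) ≈ -6.8, RHS = tan(5) + tan(3) ≈ -3.523 → fails
(7, 0): LHS = tan(7) ≈ 0.8714, RHS = tan(7) ≈ 0.8714 → holds
(7, 6): LHS = tan(13) ≈ 0.463, RHS = tan(6) + tan(7) ≈ 0.5804 → fails

1 of 4 pairs satisfies the claim.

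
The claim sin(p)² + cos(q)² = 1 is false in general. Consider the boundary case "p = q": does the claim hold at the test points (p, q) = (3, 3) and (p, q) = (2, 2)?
Yes, holds at both test points

At (3, 3): LHS = sin(3)² + cos(3)² = 1, RHS = 1 → equal
At (2, 2): LHS = cos(2)² + sin(2)² = 1, RHS = 1 → equal

So the claim does hold at both of these boundary points, even though it is not an identity.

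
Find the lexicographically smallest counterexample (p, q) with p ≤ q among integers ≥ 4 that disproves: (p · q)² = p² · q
(p, q) = (4, 4)

Substituting (4, 4) into the claim:
LHS = (4 · 4)² = 256
RHS = 4² · 4 = 64

Since LHS ≠ RHS, this pair disproves the claim, and no lexicographically smaller pair (p ≤ q, integers ≥ 4) does.

For instance (8, 9) is also a counterexample (LHS = 5184, RHS = 576), but it's lexicographically larger.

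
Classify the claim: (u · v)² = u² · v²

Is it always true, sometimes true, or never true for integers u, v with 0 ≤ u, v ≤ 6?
The identity holds for every pair in the range. For instance at (u, v) = (0, 6): both sides equal 0.

Answer: Always true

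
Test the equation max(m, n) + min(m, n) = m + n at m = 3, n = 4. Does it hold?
Substituting m = 3, n = 4:

LHS = max(3, 4) + min(3, 4) = 7
RHS = 3 + 4 = 7

LHS = RHS, so the equation holds at this point.

Answer: Holds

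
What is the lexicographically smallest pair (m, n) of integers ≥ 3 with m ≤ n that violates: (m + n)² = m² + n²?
(m, n) = (3, 3)

Substituting (3, 3) into the claim:
LHS = (3 + 3)² = 36
RHS = 3² + 3² = 18

Since LHS ≠ RHS, this pair disproves the claim, and no lexicographically smaller pair (m ≤ n, integers ≥ 3) does.

For instance (3, 6) is also a counterexample (LHS = 81, RHS = 45), but it's lexicographically larger.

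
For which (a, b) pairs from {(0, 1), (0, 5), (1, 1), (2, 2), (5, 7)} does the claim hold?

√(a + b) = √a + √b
(0, 1), (0, 5)

Testing each pair:
(0, 1): LHS = 1, RHS = 1 → holds
(0, 5): LHS = √(5) ≈ 2.236, RHS = √(5) ≈ 2.236 → holds
(1, 1): LHS = √(2) ≈ 1.414, RHS = 2 → fails
(2, 2): LHS = 2, RHS = 2·√(2) ≈ 2.828 → fails
(5, 7): LHS = 2·√(3) ≈ 3.464, RHS = √(5) + √(7) ≈ 4.882 → fails

2 of 5 pairs satisfy the claim.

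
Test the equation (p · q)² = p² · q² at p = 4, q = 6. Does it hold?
Substituting p = 4, q = 6:

LHS = (4 · 6)² = 576
RHS = 4² · 6² = 576

LHS = RHS, so the equation holds at this point.

Answer: Holds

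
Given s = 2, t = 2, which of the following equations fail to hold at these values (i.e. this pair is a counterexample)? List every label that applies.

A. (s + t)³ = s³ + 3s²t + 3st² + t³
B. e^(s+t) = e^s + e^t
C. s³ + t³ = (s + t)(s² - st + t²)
Evaluating each claim at the given values:
A. LHS = 64, RHS = 64 → holds here (LHS = RHS)
B. LHS = e^4 ≈ 54.6, RHS = 2·e^2 ≈ 14.78 → fails here (LHS ≠ RHS)
C. LHS = 16, RHS = 16 → holds here (LHS = RHS)

Answer: B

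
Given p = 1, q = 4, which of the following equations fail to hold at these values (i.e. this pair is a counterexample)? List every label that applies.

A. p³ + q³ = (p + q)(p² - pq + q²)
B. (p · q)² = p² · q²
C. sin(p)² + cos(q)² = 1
C

Evaluating each claim at the given values:
A. LHS = 65, RHS = 65 → holds here (LHS = RHS)
B. LHS = 16, RHS = 16 → holds here (LHS = RHS)
C. LHS = cos(4)² + sin(1)² ≈ 1.135, RHS = 1 → fails here (LHS ≠ RHS)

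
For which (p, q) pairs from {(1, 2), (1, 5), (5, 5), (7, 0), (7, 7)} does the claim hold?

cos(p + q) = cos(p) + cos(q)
Testing each pair:
(1, 2): LHS = cos(3) ≈ -0.99, RHS = cos(2) + cos(1) ≈ 0.1242 → fails
(1, 5): LHS = cos(6) ≈ 0.9602, RHS = cos(5) + cos(1) ≈ 0.824 → fails
(5, 5): LHS = cos(10) ≈ -0.8391, RHS = 2·cos(5) ≈ 0.5673 → fails
(7, 0): LHS = cos(7) ≈ 0.7539, RHS = cos(7) + 1 ≈ 1.754 → fails
(7, 7): LHS = cos(14) ≈ 0.1367, RHS = 2·cos(7) ≈ 1.508 → fails

No pair satisfies the claim.

Answer: None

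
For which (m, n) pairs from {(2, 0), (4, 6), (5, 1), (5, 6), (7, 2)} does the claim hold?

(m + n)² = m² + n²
Testing each pair:
(2, 0): LHS = 4, RHS = 4 → holds
(4, 6): LHS = 100, RHS = 52 → fails
(5, 1): LHS = 36, RHS = 26 → fails
(5, 6): LHS = 121, RHS = 61 → fails
(7, 2): LHS = 81, RHS = 53 → fails

1 of 5 pairs satisfies the claim.

Answer: (2, 0)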